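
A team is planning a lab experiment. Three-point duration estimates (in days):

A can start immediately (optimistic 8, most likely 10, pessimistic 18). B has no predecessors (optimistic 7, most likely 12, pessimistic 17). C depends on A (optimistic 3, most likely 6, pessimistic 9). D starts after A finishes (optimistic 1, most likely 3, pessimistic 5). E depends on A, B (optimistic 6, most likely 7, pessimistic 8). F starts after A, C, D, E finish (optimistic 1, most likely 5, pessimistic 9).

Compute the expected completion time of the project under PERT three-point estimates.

24 days

te_A = (8 + 4·10 + 18)/6 = 66/6 = 11
te_B = (7 + 4·12 + 17)/6 = 72/6 = 12
te_C = (3 + 4·6 + 9)/6 = 36/6 = 6
te_D = (1 + 4·3 + 5)/6 = 18/6 = 3
te_E = (6 + 4·7 + 8)/6 = 42/6 = 7
te_F = (1 + 4·5 + 9)/6 = 30/6 = 5

Forward pass:
ES_A = 0; EF_A = 11
ES_B = 0; EF_B = 12
ES_C = 11; EF_C = 11+6 = 17
ES_D = 11; EF_D = 11+3 = 14
ES_E = max(EF_A=11, EF_B=12) = 12; EF_E = 12+7 = 19
ES_F = max(EF_A=11, EF_C=17, EF_D=14, EF_E=19) = 19; EF_F = 19+5 = 24
Expected project duration μ = 24 days. Critical path: B → E → F.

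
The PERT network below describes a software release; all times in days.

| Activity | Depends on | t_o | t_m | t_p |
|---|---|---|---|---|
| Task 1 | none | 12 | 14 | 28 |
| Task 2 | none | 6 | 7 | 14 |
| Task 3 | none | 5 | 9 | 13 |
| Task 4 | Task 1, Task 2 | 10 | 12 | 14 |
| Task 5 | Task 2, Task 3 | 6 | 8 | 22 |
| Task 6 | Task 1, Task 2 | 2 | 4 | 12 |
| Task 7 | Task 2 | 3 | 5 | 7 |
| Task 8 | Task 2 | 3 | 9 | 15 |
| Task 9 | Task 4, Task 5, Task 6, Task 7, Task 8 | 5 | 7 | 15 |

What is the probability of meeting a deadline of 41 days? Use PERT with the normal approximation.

te_Task 1 = (12 + 4·14 + 28)/6 = 96/6 = 16; σ²_Task 1 = ((28−12)/6)² = 7.111
te_Task 2 = (6 + 4·7 + 14)/6 = 48/6 = 8; σ²_Task 2 = ((14−6)/6)² = 1.778
te_Task 3 = (5 + 4·9 + 13)/6 = 54/6 = 9; σ²_Task 3 = ((13−5)/6)² = 1.778
te_Task 4 = (10 + 4·12 + 14)/6 = 72/6 = 12; σ²_Task 4 = ((14−10)/6)² = 0.444
te_Task 5 = (6 + 4·8 + 22)/6 = 60/6 = 10; σ²_Task 5 = ((22−6)/6)² = 7.111
te_Task 6 = (2 + 4·4 + 12)/6 = 30/6 = 5; σ²_Task 6 = ((12−2)/6)² = 2.778
te_Task 7 = (3 + 4·5 + 7)/6 = 30/6 = 5; σ²_Task 7 = ((7−3)/6)² = 0.444
te_Task 8 = (3 + 4·9 + 15)/6 = 54/6 = 9; σ²_Task 8 = ((15−3)/6)² = 4.000
te_Task 9 = (5 + 4·7 + 15)/6 = 48/6 = 8; σ²_Task 9 = ((15−5)/6)² = 2.778

Forward pass:
ES_Task 1 = 0; EF_Task 1 = 16
ES_Task 2 = 0; EF_Task 2 = 8
ES_Task 3 = 0; EF_Task 3 = 9
ES_Task 4 = max(EF_Task 1=16, EF_Task 2=8) = 16; EF_Task 4 = 16+12 = 28
ES_Task 5 = max(EF_Task 2=8, EF_Task 3=9) = 9; EF_Task 5 = 9+10 = 19
ES_Task 6 = max(EF_Task 1=16, EF_Task 2=8) = 16; EF_Task 6 = 16+5 = 21
ES_Task 7 = 8; EF_Task 7 = 8+5 = 13
ES_Task 8 = 8; EF_Task 8 = 8+9 = 17
ES_Task 9 = max(EF_Task 4=28, EF_Task 5=19, EF_Task 6=21, EF_Task 7=13, EF_Task 8=17) = 28; EF_Task 9 = 28+8 = 36
Expected project duration μ = 36 days. Critical path: Task 1 → Task 4 → Task 9.

Variance along critical path = 7.111 + 0.444 + 2.778 = 10.333; σ = √10.333 = 3.215 days.
Z = (41 − 36) / 3.215 = 1.555
P(T ≤ 41) = Φ(1.555) ≈ 0.940

0.940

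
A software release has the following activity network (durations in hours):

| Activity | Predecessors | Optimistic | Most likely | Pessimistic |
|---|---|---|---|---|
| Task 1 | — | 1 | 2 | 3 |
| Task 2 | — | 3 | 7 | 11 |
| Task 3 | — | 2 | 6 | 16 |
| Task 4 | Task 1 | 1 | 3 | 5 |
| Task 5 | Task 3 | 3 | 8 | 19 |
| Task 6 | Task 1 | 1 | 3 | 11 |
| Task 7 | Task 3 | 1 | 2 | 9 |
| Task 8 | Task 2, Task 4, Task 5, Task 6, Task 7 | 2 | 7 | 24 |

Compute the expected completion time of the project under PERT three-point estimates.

te_Task 1 = (1 + 4·2 + 3)/6 = 12/6 = 2
te_Task 2 = (3 + 4·7 + 11)/6 = 42/6 = 7
te_Task 3 = (2 + 4·6 + 16)/6 = 42/6 = 7
te_Task 4 = (1 + 4·3 + 5)/6 = 18/6 = 3
te_Task 5 = (3 + 4·8 + 19)/6 = 54/6 = 9
te_Task 6 = (1 + 4·3 + 11)/6 = 24/6 = 4
te_Task 7 = (1 + 4·2 + 9)/6 = 18/6 = 3
te_Task 8 = (2 + 4·7 + 24)/6 = 54/6 = 9

Forward pass:
ES_Task 1 = 0; EF_Task 1 = 2
ES_Task 2 = 0; EF_Task 2 = 7
ES_Task 3 = 0; EF_Task 3 = 7
ES_Task 4 = 2; EF_Task 4 = 2+3 = 5
ES_Task 5 = 7; EF_Task 5 = 7+9 = 16
ES_Task 6 = 2; EF_Task 6 = 2+4 = 6
ES_Task 7 = 7; EF_Task 7 = 7+3 = 10
ES_Task 8 = max(EF_Task 2=7, EF_Task 4=5, EF_Task 5=16, EF_Task 6=6, EF_Task 7=10) = 16; EF_Task 8 = 16+9 = 25
Expected project duration μ = 25 hours. Critical path: Task 3 → Task 5 → Task 8.

25 hours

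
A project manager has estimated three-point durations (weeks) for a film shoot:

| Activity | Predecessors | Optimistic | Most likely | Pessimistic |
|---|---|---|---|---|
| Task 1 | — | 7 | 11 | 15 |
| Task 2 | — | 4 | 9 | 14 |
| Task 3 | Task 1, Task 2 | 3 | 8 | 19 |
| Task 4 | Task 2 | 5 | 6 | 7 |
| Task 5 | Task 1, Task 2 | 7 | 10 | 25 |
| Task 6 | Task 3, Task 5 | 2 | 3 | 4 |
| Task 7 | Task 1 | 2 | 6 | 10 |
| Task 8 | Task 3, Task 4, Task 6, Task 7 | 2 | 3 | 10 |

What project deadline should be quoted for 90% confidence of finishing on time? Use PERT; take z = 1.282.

34.6 weeks

te_Task 1 = (7 + 4·11 + 15)/6 = 66/6 = 11; σ²_Task 1 = ((15−7)/6)² = 1.778
te_Task 2 = (4 + 4·9 + 14)/6 = 54/6 = 9; σ²_Task 2 = ((14−4)/6)² = 2.778
te_Task 3 = (3 + 4·8 + 19)/6 = 54/6 = 9; σ²_Task 3 = ((19−3)/6)² = 7.111
te_Task 4 = (5 + 4·6 + 7)/6 = 36/6 = 6; σ²_Task 4 = ((7−5)/6)² = 0.111
te_Task 5 = (7 + 4·10 + 25)/6 = 72/6 = 12; σ²_Task 5 = ((25−7)/6)² = 9.000
te_Task 6 = (2 + 4·3 + 4)/6 = 18/6 = 3; σ²_Task 6 = ((4−2)/6)² = 0.111
te_Task 7 = (2 + 4·6 + 10)/6 = 36/6 = 6; σ²_Task 7 = ((10−2)/6)² = 1.778
te_Task 8 = (2 + 4·3 + 10)/6 = 24/6 = 4; σ²_Task 8 = ((10−2)/6)² = 1.778

Forward pass:
ES_Task 1 = 0; EF_Task 1 = 11
ES_Task 2 = 0; EF_Task 2 = 9
ES_Task 3 = max(EF_Task 1=11, EF_Task 2=9) = 11; EF_Task 3 = 11+9 = 20
ES_Task 4 = 9; EF_Task 4 = 9+6 = 15
ES_Task 5 = max(EF_Task 1=11, EF_Task 2=9) = 11; EF_Task 5 = 11+12 = 23
ES_Task 6 = max(EF_Task 3=20, EF_Task 5=23) = 23; EF_Task 6 = 23+3 = 26
ES_Task 7 = 11; EF_Task 7 = 11+6 = 17
ES_Task 8 = max(EF_Task 3=20, EF_Task 4=15, EF_Task 6=26, EF_Task 7=17) = 26; EF_Task 8 = 26+4 = 30
Expected project duration μ = 30 weeks. Critical path: Task 1 → Task 5 → Task 6 → Task 8.

Variance along critical path = 1.778 + 9.000 + 0.111 + 1.778 = 12.667; σ = 3.559 weeks.
D = μ + z·σ = 30 + 1.282·3.559 = 34.6 weeks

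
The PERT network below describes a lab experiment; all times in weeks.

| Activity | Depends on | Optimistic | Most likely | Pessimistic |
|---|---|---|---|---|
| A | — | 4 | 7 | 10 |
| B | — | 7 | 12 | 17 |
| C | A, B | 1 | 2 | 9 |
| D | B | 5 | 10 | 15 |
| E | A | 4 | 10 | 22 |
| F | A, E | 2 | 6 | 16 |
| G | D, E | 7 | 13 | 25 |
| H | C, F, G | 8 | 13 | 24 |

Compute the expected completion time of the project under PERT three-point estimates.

te_A = (4 + 4·7 + 10)/6 = 42/6 = 7
te_B = (7 + 4·12 + 17)/6 = 72/6 = 12
te_C = (1 + 4·2 + 9)/6 = 18/6 = 3
te_D = (5 + 4·10 + 15)/6 = 60/6 = 10
te_E = (4 + 4·10 + 22)/6 = 66/6 = 11
te_F = (2 + 4·6 + 16)/6 = 42/6 = 7
te_G = (7 + 4·13 + 25)/6 = 84/6 = 14
te_H = (8 + 4·13 + 24)/6 = 84/6 = 14

Forward pass:
ES_A = 0; EF_A = 7
ES_B = 0; EF_B = 12
ES_C = max(EF_A=7, EF_B=12) = 12; EF_C = 12+3 = 15
ES_D = 12; EF_D = 12+10 = 22
ES_E = 7; EF_E = 7+11 = 18
ES_F = max(EF_A=7, EF_E=18) = 18; EF_F = 18+7 = 25
ES_G = max(EF_D=22, EF_E=18) = 22; EF_G = 22+14 = 36
ES_H = max(EF_C=15, EF_F=25, EF_G=36) = 36; EF_H = 36+14 = 50
Expected project duration μ = 50 weeks. Critical path: B → D → G → H.

50 weeks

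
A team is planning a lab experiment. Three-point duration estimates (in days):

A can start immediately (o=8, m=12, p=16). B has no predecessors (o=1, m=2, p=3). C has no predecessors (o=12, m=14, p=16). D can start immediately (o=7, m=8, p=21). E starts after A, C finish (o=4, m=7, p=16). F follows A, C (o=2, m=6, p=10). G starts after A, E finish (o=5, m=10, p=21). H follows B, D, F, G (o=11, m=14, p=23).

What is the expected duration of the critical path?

te_A = (8 + 4·12 + 16)/6 = 72/6 = 12
te_B = (1 + 4·2 + 3)/6 = 12/6 = 2
te_C = (12 + 4·14 + 16)/6 = 84/6 = 14
te_D = (7 + 4·8 + 21)/6 = 60/6 = 10
te_E = (4 + 4·7 + 16)/6 = 48/6 = 8
te_F = (2 + 4·6 + 10)/6 = 36/6 = 6
te_G = (5 + 4·10 + 21)/6 = 66/6 = 11
te_H = (11 + 4·14 + 23)/6 = 90/6 = 15

Forward pass:
ES_A = 0; EF_A = 12
ES_B = 0; EF_B = 2
ES_C = 0; EF_C = 14
ES_D = 0; EF_D = 10
ES_E = max(EF_A=12, EF_C=14) = 14; EF_E = 14+8 = 22
ES_F = max(EF_A=12, EF_C=14) = 14; EF_F = 14+6 = 20
ES_G = max(EF_A=12, EF_E=22) = 22; EF_G = 22+11 = 33
ES_H = max(EF_B=2, EF_D=10, EF_F=20, EF_G=33) = 33; EF_H = 33+15 = 48
Expected project duration μ = 48 days. Critical path: C → E → G → H.

48 days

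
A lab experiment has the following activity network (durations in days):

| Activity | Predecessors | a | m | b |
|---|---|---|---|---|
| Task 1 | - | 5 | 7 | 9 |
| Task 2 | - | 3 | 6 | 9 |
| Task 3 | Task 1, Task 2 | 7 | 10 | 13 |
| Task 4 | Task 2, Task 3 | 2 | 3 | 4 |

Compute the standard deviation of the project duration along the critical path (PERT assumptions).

te_Task 1 = (5 + 4·7 + 9)/6 = 42/6 = 7; σ²_Task 1 = ((9−5)/6)² = 0.444
te_Task 2 = (3 + 4·6 + 9)/6 = 36/6 = 6; σ²_Task 2 = ((9−3)/6)² = 1.000
te_Task 3 = (7 + 4·10 + 13)/6 = 60/6 = 10; σ²_Task 3 = ((13−7)/6)² = 1.000
te_Task 4 = (2 + 4·3 + 4)/6 = 18/6 = 3; σ²_Task 4 = ((4−2)/6)² = 0.111

Forward pass:
ES_Task 1 = 0; EF_Task 1 = 7
ES_Task 2 = 0; EF_Task 2 = 6
ES_Task 3 = max(EF_Task 1=7, EF_Task 2=6) = 7; EF_Task 3 = 7+10 = 17
ES_Task 4 = max(EF_Task 2=6, EF_Task 3=17) = 17; EF_Task 4 = 17+3 = 20
Expected project duration μ = 20 days. Critical path: Task 1 → Task 3 → Task 4.

Variance along critical path = 0.444 + 1.000 + 0.111 = 1.556
σ = √1.556 = 1.247 days

1.25 days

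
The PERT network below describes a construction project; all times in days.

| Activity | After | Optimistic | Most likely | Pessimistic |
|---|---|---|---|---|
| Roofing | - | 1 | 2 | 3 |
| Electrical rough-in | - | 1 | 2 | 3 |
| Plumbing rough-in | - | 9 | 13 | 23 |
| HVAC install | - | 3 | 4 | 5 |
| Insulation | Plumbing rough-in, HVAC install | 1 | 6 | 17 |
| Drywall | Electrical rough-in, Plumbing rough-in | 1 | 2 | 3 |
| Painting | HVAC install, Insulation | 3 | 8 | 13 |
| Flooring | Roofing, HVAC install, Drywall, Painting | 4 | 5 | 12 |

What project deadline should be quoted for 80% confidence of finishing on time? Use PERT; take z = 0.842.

te_Roofing = (1 + 4·2 + 3)/6 = 12/6 = 2; σ²_Roofing = ((3−1)/6)² = 0.111
te_Electrical rough-in = (1 + 4·2 + 3)/6 = 12/6 = 2; σ²_Electrical rough-in = ((3−1)/6)² = 0.111
te_Plumbing rough-in = (9 + 4·13 + 23)/6 = 84/6 = 14; σ²_Plumbing rough-in = ((23−9)/6)² = 5.444
te_HVAC install = (3 + 4·4 + 5)/6 = 24/6 = 4; σ²_HVAC install = ((5−3)/6)² = 0.111
te_Insulation = (1 + 4·6 + 17)/6 = 42/6 = 7; σ²_Insulation = ((17−1)/6)² = 7.111
te_Drywall = (1 + 4·2 + 3)/6 = 12/6 = 2; σ²_Drywall = ((3−1)/6)² = 0.111
te_Painting = (3 + 4·8 + 13)/6 = 48/6 = 8; σ²_Painting = ((13−3)/6)² = 2.778
te_Flooring = (4 + 4·5 + 12)/6 = 36/6 = 6; σ²_Flooring = ((12−4)/6)² = 1.778

Forward pass:
ES_Roofing = 0; EF_Roofing = 2
ES_Electrical rough-in = 0; EF_Electrical rough-in = 2
ES_Plumbing rough-in = 0; EF_Plumbing rough-in = 14
ES_HVAC install = 0; EF_HVAC install = 4
ES_Insulation = max(EF_Plumbing rough-in=14, EF_HVAC install=4) = 14; EF_Insulation = 14+7 = 21
ES_Drywall = max(EF_Electrical rough-in=2, EF_Plumbing rough-in=14) = 14; EF_Drywall = 14+2 = 16
ES_Painting = max(EF_HVAC install=4, EF_Insulation=21) = 21; EF_Painting = 21+8 = 29
ES_Flooring = max(EF_Roofing=2, EF_HVAC install=4, EF_Drywall=16, EF_Painting=29) = 29; EF_Flooring = 29+6 = 35
Expected project duration μ = 35 days. Critical path: Plumbing rough-in → Insulation → Painting → Flooring.

Variance along critical path = 5.444 + 7.111 + 2.778 + 1.778 = 17.111; σ = 4.137 days.
D = μ + z·σ = 35 + 0.842·4.137 = 38.5 days

38.5 days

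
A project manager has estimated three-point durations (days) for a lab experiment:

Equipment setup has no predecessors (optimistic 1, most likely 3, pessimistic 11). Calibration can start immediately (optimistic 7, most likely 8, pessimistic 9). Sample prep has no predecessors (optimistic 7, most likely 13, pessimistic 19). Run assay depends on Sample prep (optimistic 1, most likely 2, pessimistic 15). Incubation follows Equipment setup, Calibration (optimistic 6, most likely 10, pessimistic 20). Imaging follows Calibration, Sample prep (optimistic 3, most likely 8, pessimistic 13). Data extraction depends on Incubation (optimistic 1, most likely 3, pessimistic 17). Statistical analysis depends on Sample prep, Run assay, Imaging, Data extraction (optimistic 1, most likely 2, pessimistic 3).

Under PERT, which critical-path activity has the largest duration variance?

Data extraction

te_Equipment setup = (1 + 4·3 + 11)/6 = 24/6 = 4; σ²_Equipment setup = ((11−1)/6)² = 2.778
te_Calibration = (7 + 4·8 + 9)/6 = 48/6 = 8; σ²_Calibration = ((9−7)/6)² = 0.111
te_Sample prep = (7 + 4·13 + 19)/6 = 78/6 = 13; σ²_Sample prep = ((19−7)/6)² = 4.000
te_Run assay = (1 + 4·2 + 15)/6 = 24/6 = 4; σ²_Run assay = ((15−1)/6)² = 5.444
te_Incubation = (6 + 4·10 + 20)/6 = 66/6 = 11; σ²_Incubation = ((20−6)/6)² = 5.444
te_Imaging = (3 + 4·8 + 13)/6 = 48/6 = 8; σ²_Imaging = ((13−3)/6)² = 2.778
te_Data extraction = (1 + 4·3 + 17)/6 = 30/6 = 5; σ²_Data extraction = ((17−1)/6)² = 7.111
te_Statistical analysis = (1 + 4·2 + 3)/6 = 12/6 = 2; σ²_Statistical analysis = ((3−1)/6)² = 0.111

Forward pass:
ES_Equipment setup = 0; EF_Equipment setup = 4
ES_Calibration = 0; EF_Calibration = 8
ES_Sample prep = 0; EF_Sample prep = 13
ES_Run assay = 13; EF_Run assay = 13+4 = 17
ES_Incubation = max(EF_Equipment setup=4, EF_Calibration=8) = 8; EF_Incubation = 8+11 = 19
ES_Imaging = max(EF_Calibration=8, EF_Sample prep=13) = 13; EF_Imaging = 13+8 = 21
ES_Data extraction = 19; EF_Data extraction = 19+5 = 24
ES_Statistical analysis = max(EF_Sample prep=13, EF_Run assay=17, EF_Imaging=21, EF_Data extraction=24) = 24; EF_Statistical analysis = 24+2 = 26
Expected project duration μ = 26 days. Critical path: Calibration → Incubation → Data extraction → Statistical analysis.

Variances on critical path: σ²_Calibration=0.111, σ²_Incubation=5.444, σ²_Data extraction=7.111, σ²_Statistical analysis=0.111.
Largest is σ²_Data extraction = 7.111.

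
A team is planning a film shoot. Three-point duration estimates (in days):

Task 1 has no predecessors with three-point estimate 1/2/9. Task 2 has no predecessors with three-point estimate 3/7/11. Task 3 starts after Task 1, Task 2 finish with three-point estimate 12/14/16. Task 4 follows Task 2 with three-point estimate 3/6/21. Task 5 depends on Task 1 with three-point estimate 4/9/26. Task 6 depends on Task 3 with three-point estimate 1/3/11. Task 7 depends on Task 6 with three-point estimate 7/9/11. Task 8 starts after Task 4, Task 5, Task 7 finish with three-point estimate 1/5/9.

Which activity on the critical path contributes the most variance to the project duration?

Task 6

te_Task 1 = (1 + 4·2 + 9)/6 = 18/6 = 3; σ²_Task 1 = ((9−1)/6)² = 1.778
te_Task 2 = (3 + 4·7 + 11)/6 = 42/6 = 7; σ²_Task 2 = ((11−3)/6)² = 1.778
te_Task 3 = (12 + 4·14 + 16)/6 = 84/6 = 14; σ²_Task 3 = ((16−12)/6)² = 0.444
te_Task 4 = (3 + 4·6 + 21)/6 = 48/6 = 8; σ²_Task 4 = ((21−3)/6)² = 9.000
te_Task 5 = (4 + 4·9 + 26)/6 = 66/6 = 11; σ²_Task 5 = ((26−4)/6)² = 13.444
te_Task 6 = (1 + 4·3 + 11)/6 = 24/6 = 4; σ²_Task 6 = ((11−1)/6)² = 2.778
te_Task 7 = (7 + 4·9 + 11)/6 = 54/6 = 9; σ²_Task 7 = ((11−7)/6)² = 0.444
te_Task 8 = (1 + 4·5 + 9)/6 = 30/6 = 5; σ²_Task 8 = ((9−1)/6)² = 1.778

Forward pass:
ES_Task 1 = 0; EF_Task 1 = 3
ES_Task 2 = 0; EF_Task 2 = 7
ES_Task 3 = max(EF_Task 1=3, EF_Task 2=7) = 7; EF_Task 3 = 7+14 = 21
ES_Task 4 = 7; EF_Task 4 = 7+8 = 15
ES_Task 5 = 3; EF_Task 5 = 3+11 = 14
ES_Task 6 = 21; EF_Task 6 = 21+4 = 25
ES_Task 7 = 25; EF_Task 7 = 25+9 = 34
ES_Task 8 = max(EF_Task 4=15, EF_Task 5=14, EF_Task 7=34) = 34; EF_Task 8 = 34+5 = 39
Expected project duration μ = 39 days. Critical path: Task 2 → Task 3 → Task 6 → Task 7 → Task 8.

Variances on critical path: σ²_Task 2=1.778, σ²_Task 3=0.444, σ²_Task 6=2.778, σ²_Task 7=0.444, σ²_Task 8=1.778.
Largest is σ²_Task 6 = 2.778.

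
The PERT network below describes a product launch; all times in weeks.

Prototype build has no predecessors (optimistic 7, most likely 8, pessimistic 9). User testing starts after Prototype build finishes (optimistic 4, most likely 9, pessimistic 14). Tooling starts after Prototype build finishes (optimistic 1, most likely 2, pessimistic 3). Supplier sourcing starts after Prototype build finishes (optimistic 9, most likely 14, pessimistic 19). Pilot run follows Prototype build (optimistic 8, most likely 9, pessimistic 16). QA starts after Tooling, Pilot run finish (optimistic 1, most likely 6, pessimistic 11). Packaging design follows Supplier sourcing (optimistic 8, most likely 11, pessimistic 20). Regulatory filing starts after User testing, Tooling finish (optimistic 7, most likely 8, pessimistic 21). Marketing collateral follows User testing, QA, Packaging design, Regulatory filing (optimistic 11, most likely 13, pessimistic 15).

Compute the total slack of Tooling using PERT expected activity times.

14 weeks

te_Prototype build = (7 + 4·8 + 9)/6 = 48/6 = 8
te_User testing = (4 + 4·9 + 14)/6 = 54/6 = 9
te_Tooling = (1 + 4·2 + 3)/6 = 12/6 = 2
te_Supplier sourcing = (9 + 4·14 + 19)/6 = 84/6 = 14
te_Pilot run = (8 + 4·9 + 16)/6 = 60/6 = 10
te_QA = (1 + 4·6 + 11)/6 = 36/6 = 6
te_Packaging design = (8 + 4·11 + 20)/6 = 72/6 = 12
te_Regulatory filing = (7 + 4·8 + 21)/6 = 60/6 = 10
te_Marketing collateral = (11 + 4·13 + 15)/6 = 78/6 = 13

Forward pass:
ES_Prototype build = 0; EF_Prototype build = 8
ES_User testing = 8; EF_User testing = 8+9 = 17
ES_Tooling = 8; EF_Tooling = 8+2 = 10
ES_Supplier sourcing = 8; EF_Supplier sourcing = 8+14 = 22
ES_Pilot run = 8; EF_Pilot run = 8+10 = 18
ES_QA = max(EF_Tooling=10, EF_Pilot run=18) = 18; EF_QA = 18+6 = 24
ES_Packaging design = 22; EF_Packaging design = 22+12 = 34
ES_Regulatory filing = max(EF_User testing=17, EF_Tooling=10) = 17; EF_Regulatory filing = 17+10 = 27
ES_Marketing collateral = max(EF_User testing=17, EF_QA=24, EF_Packaging design=34, EF_Regulatory filing=27) = 34; EF_Marketing collateral = 34+13 = 47
Expected project duration μ = 47 weeks. Critical path: Prototype build → Supplier sourcing → Packaging design → Marketing collateral.

Backward pass:
LF_Marketing collateral = 47; LS_Marketing collateral = 47−13 = 34
LF_Regulatory filing = LS_Marketing collateral = 34; LS_Regulatory filing = 34−10 = 24
LF_Packaging design = LS_Marketing collateral = 34; LS_Packaging design = 34−12 = 22
LF_QA = LS_Marketing collateral = 34; LS_QA = 34−6 = 28
LF_Pilot run = LS_QA = 28; LS_Pilot run = 28−10 = 18
LF_Supplier sourcing = LS_Packaging design = 22; LS_Supplier sourcing = 22−14 = 8
LF_Tooling = min(LS_QA=28, LS_Regulatory filing=24) = 24; LS_Tooling = 24−2 = 22
LF_User testing = min(LS_Regulatory filing=24, LS_Marketing collateral=34) = 24; LS_User testing = 24−9 = 15
LF_Prototype build = min(LS_User testing=15, LS_Tooling=22, LS_Supplier sourcing=8, LS_Pilot run=18) = 8; LS_Prototype build = 8−8 = 0
Slack_Tooling = LS_Tooling − ES_Tooling = 22 − 8 = 14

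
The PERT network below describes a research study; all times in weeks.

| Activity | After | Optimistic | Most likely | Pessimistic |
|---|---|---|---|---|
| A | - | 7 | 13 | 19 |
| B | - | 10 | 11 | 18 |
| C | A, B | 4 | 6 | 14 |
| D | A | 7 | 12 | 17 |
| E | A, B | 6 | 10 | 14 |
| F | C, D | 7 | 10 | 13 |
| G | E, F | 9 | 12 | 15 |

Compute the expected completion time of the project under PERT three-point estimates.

te_A = (7 + 4·13 + 19)/6 = 78/6 = 13
te_B = (10 + 4·11 + 18)/6 = 72/6 = 12
te_C = (4 + 4·6 + 14)/6 = 42/6 = 7
te_D = (7 + 4·12 + 17)/6 = 72/6 = 12
te_E = (6 + 4·10 + 14)/6 = 60/6 = 10
te_F = (7 + 4·10 + 13)/6 = 60/6 = 10
te_G = (9 + 4·12 + 15)/6 = 72/6 = 12

Forward pass:
ES_A = 0; EF_A = 13
ES_B = 0; EF_B = 12
ES_C = max(EF_A=13, EF_B=12) = 13; EF_C = 13+7 = 20
ES_D = 13; EF_D = 13+12 = 25
ES_E = max(EF_A=13, EF_B=12) = 13; EF_E = 13+10 = 23
ES_F = max(EF_C=20, EF_D=25) = 25; EF_F = 25+10 = 35
ES_G = max(EF_E=23, EF_F=35) = 35; EF_G = 35+12 = 47
Expected project duration μ = 47 weeks. Critical path: A → D → F → G.

47 weeks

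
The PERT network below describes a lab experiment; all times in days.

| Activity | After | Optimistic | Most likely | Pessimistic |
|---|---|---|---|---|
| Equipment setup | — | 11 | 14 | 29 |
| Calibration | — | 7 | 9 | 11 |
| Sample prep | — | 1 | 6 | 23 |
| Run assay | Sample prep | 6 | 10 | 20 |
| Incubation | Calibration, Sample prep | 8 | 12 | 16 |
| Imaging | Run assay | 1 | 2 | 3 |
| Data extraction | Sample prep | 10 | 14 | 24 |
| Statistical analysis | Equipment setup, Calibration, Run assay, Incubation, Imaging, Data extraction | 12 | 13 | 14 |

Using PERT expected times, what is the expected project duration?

te_Equipment setup = (11 + 4·14 + 29)/6 = 96/6 = 16
te_Calibration = (7 + 4·9 + 11)/6 = 54/6 = 9
te_Sample prep = (1 + 4·6 + 23)/6 = 48/6 = 8
te_Run assay = (6 + 4·10 + 20)/6 = 66/6 = 11
te_Incubation = (8 + 4·12 + 16)/6 = 72/6 = 12
te_Imaging = (1 + 4·2 + 3)/6 = 12/6 = 2
te_Data extraction = (10 + 4·14 + 24)/6 = 90/6 = 15
te_Statistical analysis = (12 + 4·13 + 14)/6 = 78/6 = 13

Forward pass:
ES_Equipment setup = 0; EF_Equipment setup = 16
ES_Calibration = 0; EF_Calibration = 9
ES_Sample prep = 0; EF_Sample prep = 8
ES_Run assay = 8; EF_Run assay = 8+11 = 19
ES_Incubation = max(EF_Calibration=9, EF_Sample prep=8) = 9; EF_Incubation = 9+12 = 21
ES_Imaging = 19; EF_Imaging = 19+2 = 21
ES_Data extraction = 8; EF_Data extraction = 8+15 = 23
ES_Statistical analysis = max(EF_Equipment setup=16, EF_Calibration=9, EF_Run assay=19, EF_Incubation=21, EF_Imaging=21, EF_Data extraction=23) = 23; EF_Statistical analysis = 23+13 = 36
Expected project duration μ = 36 days. Critical path: Sample prep → Data extraction → Statistical analysis.

36 days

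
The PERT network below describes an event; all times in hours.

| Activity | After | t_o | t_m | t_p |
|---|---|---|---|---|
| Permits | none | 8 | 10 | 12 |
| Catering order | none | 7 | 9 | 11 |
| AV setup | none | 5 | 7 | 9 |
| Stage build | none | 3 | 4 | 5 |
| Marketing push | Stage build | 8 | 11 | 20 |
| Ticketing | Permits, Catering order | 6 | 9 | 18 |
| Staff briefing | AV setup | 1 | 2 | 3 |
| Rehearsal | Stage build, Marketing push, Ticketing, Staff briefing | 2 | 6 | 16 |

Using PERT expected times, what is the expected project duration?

27 hours

te_Permits = (8 + 4·10 + 12)/6 = 60/6 = 10
te_Catering order = (7 + 4·9 + 11)/6 = 54/6 = 9
te_AV setup = (5 + 4·7 + 9)/6 = 42/6 = 7
te_Stage build = (3 + 4·4 + 5)/6 = 24/6 = 4
te_Marketing push = (8 + 4·11 + 20)/6 = 72/6 = 12
te_Ticketing = (6 + 4·9 + 18)/6 = 60/6 = 10
te_Staff briefing = (1 + 4·2 + 3)/6 = 12/6 = 2
te_Rehearsal = (2 + 4·6 + 16)/6 = 42/6 = 7

Forward pass:
ES_Permits = 0; EF_Permits = 10
ES_Catering order = 0; EF_Catering order = 9
ES_AV setup = 0; EF_AV setup = 7
ES_Stage build = 0; EF_Stage build = 4
ES_Marketing push = 4; EF_Marketing push = 4+12 = 16
ES_Ticketing = max(EF_Permits=10, EF_Catering order=9) = 10; EF_Ticketing = 10+10 = 20
ES_Staff briefing = 7; EF_Staff briefing = 7+2 = 9
ES_Rehearsal = max(EF_Stage build=4, EF_Marketing push=16, EF_Ticketing=20, EF_Staff briefing=9) = 20; EF_Rehearsal = 20+7 = 27
Expected project duration μ = 27 hours. Critical path: Permits → Ticketing → Rehearsal.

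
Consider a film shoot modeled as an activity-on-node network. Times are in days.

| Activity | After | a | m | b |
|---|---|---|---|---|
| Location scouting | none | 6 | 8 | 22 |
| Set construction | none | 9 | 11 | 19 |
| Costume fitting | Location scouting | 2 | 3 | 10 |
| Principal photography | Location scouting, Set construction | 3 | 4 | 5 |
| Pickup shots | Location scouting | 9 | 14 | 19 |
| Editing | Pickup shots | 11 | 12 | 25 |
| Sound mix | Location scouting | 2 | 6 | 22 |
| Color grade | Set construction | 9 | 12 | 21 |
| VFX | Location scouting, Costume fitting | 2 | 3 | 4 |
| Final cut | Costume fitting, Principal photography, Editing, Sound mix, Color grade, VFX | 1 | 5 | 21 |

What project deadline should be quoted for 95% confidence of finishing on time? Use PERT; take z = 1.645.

te_Location scouting = (6 + 4·8 + 22)/6 = 60/6 = 10; σ²_Location scouting = ((22−6)/6)² = 7.111
te_Set construction = (9 + 4·11 + 19)/6 = 72/6 = 12; σ²_Set construction = ((19−9)/6)² = 2.778
te_Costume fitting = (2 + 4·3 + 10)/6 = 24/6 = 4; σ²_Costume fitting = ((10−2)/6)² = 1.778
te_Principal photography = (3 + 4·4 + 5)/6 = 24/6 = 4; σ²_Principal photography = ((5−3)/6)² = 0.111
te_Pickup shots = (9 + 4·14 + 19)/6 = 84/6 = 14; σ²_Pickup shots = ((19−9)/6)² = 2.778
te_Editing = (11 + 4·12 + 25)/6 = 84/6 = 14; σ²_Editing = ((25−11)/6)² = 5.444
te_Sound mix = (2 + 4·6 + 22)/6 = 48/6 = 8; σ²_Sound mix = ((22−2)/6)² = 11.111
te_Color grade = (9 + 4·12 + 21)/6 = 78/6 = 13; σ²_Color grade = ((21−9)/6)² = 4.000
te_VFX = (2 + 4·3 + 4)/6 = 18/6 = 3; σ²_VFX = ((4−2)/6)² = 0.111
te_Final cut = (1 + 4·5 + 21)/6 = 42/6 = 7; σ²_Final cut = ((21−1)/6)² = 11.111

Forward pass:
ES_Location scouting = 0; EF_Location scouting = 10
ES_Set construction = 0; EF_Set construction = 12
ES_Costume fitting = 10; EF_Costume fitting = 10+4 = 14
ES_Principal photography = max(EF_Location scouting=10, EF_Set construction=12) = 12; EF_Principal photography = 12+4 = 16
ES_Pickup shots = 10; EF_Pickup shots = 10+14 = 24
ES_Editing = 24; EF_Editing = 24+14 = 38
ES_Sound mix = 10; EF_Sound mix = 10+8 = 18
ES_Color grade = 12; EF_Color grade = 12+13 = 25
ES_VFX = max(EF_Location scouting=10, EF_Costume fitting=14) = 14; EF_VFX = 14+3 = 17
ES_Final cut = max(EF_Costume fitting=14, EF_Principal photography=16, EF_Editing=38, EF_Sound mix=18, EF_Color grade=25, EF_VFX=17) = 38; EF_Final cut = 38+7 = 45
Expected project duration μ = 45 days. Critical path: Location scouting → Pickup shots → Editing → Final cut.

Variance along critical path = 7.111 + 2.778 + 5.444 + 11.111 = 26.444; σ = 5.142 days.
D = μ + z·σ = 45 + 1.645·5.142 = 53.5 days

53.5 days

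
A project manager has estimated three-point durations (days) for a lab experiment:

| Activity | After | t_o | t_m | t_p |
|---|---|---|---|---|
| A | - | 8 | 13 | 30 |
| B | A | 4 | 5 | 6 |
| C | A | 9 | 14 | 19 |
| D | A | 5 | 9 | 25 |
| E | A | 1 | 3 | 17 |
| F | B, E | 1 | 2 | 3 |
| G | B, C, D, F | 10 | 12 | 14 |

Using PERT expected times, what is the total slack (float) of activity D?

3 days

te_A = (8 + 4·13 + 30)/6 = 90/6 = 15
te_B = (4 + 4·5 + 6)/6 = 30/6 = 5
te_C = (9 + 4·14 + 19)/6 = 84/6 = 14
te_D = (5 + 4·9 + 25)/6 = 66/6 = 11
te_E = (1 + 4·3 + 17)/6 = 30/6 = 5
te_F = (1 + 4·2 + 3)/6 = 12/6 = 2
te_G = (10 + 4·12 + 14)/6 = 72/6 = 12

Forward pass:
ES_A = 0; EF_A = 15
ES_B = 15; EF_B = 15+5 = 20
ES_C = 15; EF_C = 15+14 = 29
ES_D = 15; EF_D = 15+11 = 26
ES_E = 15; EF_E = 15+5 = 20
ES_F = max(EF_B=20, EF_E=20) = 20; EF_F = 20+2 = 22
ES_G = max(EF_B=20, EF_C=29, EF_D=26, EF_F=22) = 29; EF_G = 29+12 = 41
Expected project duration μ = 41 days. Critical path: A → C → G.

Backward pass:
LF_G = 41; LS_G = 41−12 = 29
LF_F = LS_G = 29; LS_F = 29−2 = 27
LF_E = LS_F = 27; LS_E = 27−5 = 22
LF_D = LS_G = 29; LS_D = 29−11 = 18
LF_C = LS_G = 29; LS_C = 29−14 = 15
LF_B = min(LS_F=27, LS_G=29) = 27; LS_B = 27−5 = 22
LF_A = min(LS_B=22, LS_C=15, LS_D=18, LS_E=22) = 15; LS_A = 15−15 = 0
Slack_D = LS_D − ES_D = 18 − 15 = 3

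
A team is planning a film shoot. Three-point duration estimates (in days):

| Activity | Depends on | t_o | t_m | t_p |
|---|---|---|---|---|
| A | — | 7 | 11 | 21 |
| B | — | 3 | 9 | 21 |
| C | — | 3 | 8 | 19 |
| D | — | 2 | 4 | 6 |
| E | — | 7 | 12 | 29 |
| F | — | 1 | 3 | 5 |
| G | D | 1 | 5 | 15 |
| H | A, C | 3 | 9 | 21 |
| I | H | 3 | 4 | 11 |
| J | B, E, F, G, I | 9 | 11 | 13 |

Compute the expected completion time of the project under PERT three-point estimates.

38 days

te_A = (7 + 4·11 + 21)/6 = 72/6 = 12
te_B = (3 + 4·9 + 21)/6 = 60/6 = 10
te_C = (3 + 4·8 + 19)/6 = 54/6 = 9
te_D = (2 + 4·4 + 6)/6 = 24/6 = 4
te_E = (7 + 4·12 + 29)/6 = 84/6 = 14
te_F = (1 + 4·3 + 5)/6 = 18/6 = 3
te_G = (1 + 4·5 + 15)/6 = 36/6 = 6
te_H = (3 + 4·9 + 21)/6 = 60/6 = 10
te_I = (3 + 4·4 + 11)/6 = 30/6 = 5
te_J = (9 + 4·11 + 13)/6 = 66/6 = 11

Forward pass:
ES_A = 0; EF_A = 12
ES_B = 0; EF_B = 10
ES_C = 0; EF_C = 9
ES_D = 0; EF_D = 4
ES_E = 0; EF_E = 14
ES_F = 0; EF_F = 3
ES_G = 4; EF_G = 4+6 = 10
ES_H = max(EF_A=12, EF_C=9) = 12; EF_H = 12+10 = 22
ES_I = 22; EF_I = 22+5 = 27
ES_J = max(EF_B=10, EF_E=14, EF_F=3, EF_G=10, EF_I=27) = 27; EF_J = 27+11 = 38
Expected project duration μ = 38 days. Critical path: A → H → I → J.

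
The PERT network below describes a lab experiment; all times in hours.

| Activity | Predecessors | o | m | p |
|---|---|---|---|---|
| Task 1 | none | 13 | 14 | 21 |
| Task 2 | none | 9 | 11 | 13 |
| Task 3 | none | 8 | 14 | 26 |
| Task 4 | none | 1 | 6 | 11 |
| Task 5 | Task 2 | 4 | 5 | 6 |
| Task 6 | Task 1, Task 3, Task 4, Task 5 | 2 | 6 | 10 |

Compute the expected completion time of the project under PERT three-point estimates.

22 hours

te_Task 1 = (13 + 4·14 + 21)/6 = 90/6 = 15
te_Task 2 = (9 + 4·11 + 13)/6 = 66/6 = 11
te_Task 3 = (8 + 4·14 + 26)/6 = 90/6 = 15
te_Task 4 = (1 + 4·6 + 11)/6 = 36/6 = 6
te_Task 5 = (4 + 4·5 + 6)/6 = 30/6 = 5
te_Task 6 = (2 + 4·6 + 10)/6 = 36/6 = 6

Forward pass:
ES_Task 1 = 0; EF_Task 1 = 15
ES_Task 2 = 0; EF_Task 2 = 11
ES_Task 3 = 0; EF_Task 3 = 15
ES_Task 4 = 0; EF_Task 4 = 6
ES_Task 5 = 11; EF_Task 5 = 11+5 = 16
ES_Task 6 = max(EF_Task 1=15, EF_Task 3=15, EF_Task 4=6, EF_Task 5=16) = 16; EF_Task 6 = 16+6 = 22
Expected project duration μ = 22 hours. Critical path: Task 2 → Task 5 → Task 6.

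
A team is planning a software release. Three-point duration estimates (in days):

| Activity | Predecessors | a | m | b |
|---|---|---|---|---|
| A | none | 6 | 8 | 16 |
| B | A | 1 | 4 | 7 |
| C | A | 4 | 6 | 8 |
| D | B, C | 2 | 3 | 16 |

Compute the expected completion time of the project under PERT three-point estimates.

20 days

te_A = (6 + 4·8 + 16)/6 = 54/6 = 9
te_B = (1 + 4·4 + 7)/6 = 24/6 = 4
te_C = (4 + 4·6 + 8)/6 = 36/6 = 6
te_D = (2 + 4·3 + 16)/6 = 30/6 = 5

Forward pass:
ES_A = 0; EF_A = 9
ES_B = 9; EF_B = 9+4 = 13
ES_C = 9; EF_C = 9+6 = 15
ES_D = max(EF_B=13, EF_C=15) = 15; EF_D = 15+5 = 20
Expected project duration μ = 20 days. Critical path: A → C → D.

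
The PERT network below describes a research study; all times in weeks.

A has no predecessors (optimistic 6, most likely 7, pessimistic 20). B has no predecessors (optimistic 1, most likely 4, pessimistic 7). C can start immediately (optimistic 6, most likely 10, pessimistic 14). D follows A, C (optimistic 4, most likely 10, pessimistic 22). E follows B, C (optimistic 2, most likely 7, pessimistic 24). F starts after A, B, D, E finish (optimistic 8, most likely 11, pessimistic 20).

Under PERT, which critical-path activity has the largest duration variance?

te_A = (6 + 4·7 + 20)/6 = 54/6 = 9; σ²_A = ((20−6)/6)² = 5.444
te_B = (1 + 4·4 + 7)/6 = 24/6 = 4; σ²_B = ((7−1)/6)² = 1.000
te_C = (6 + 4·10 + 14)/6 = 60/6 = 10; σ²_C = ((14−6)/6)² = 1.778
te_D = (4 + 4·10 + 22)/6 = 66/6 = 11; σ²_D = ((22−4)/6)² = 9.000
te_E = (2 + 4·7 + 24)/6 = 54/6 = 9; σ²_E = ((24−2)/6)² = 13.444
te_F = (8 + 4·11 + 20)/6 = 72/6 = 12; σ²_F = ((20−8)/6)² = 4.000

Forward pass:
ES_A = 0; EF_A = 9
ES_B = 0; EF_B = 4
ES_C = 0; EF_C = 10
ES_D = max(EF_A=9, EF_C=10) = 10; EF_D = 10+11 = 21
ES_E = max(EF_B=4, EF_C=10) = 10; EF_E = 10+9 = 19
ES_F = max(EF_A=9, EF_B=4, EF_D=21, EF_E=19) = 21; EF_F = 21+12 = 33
Expected project duration μ = 33 weeks. Critical path: C → D → F.

Variances on critical path: σ²_C=1.778, σ²_D=9.000, σ²_F=4.000.
Largest is σ²_D = 9.000.

D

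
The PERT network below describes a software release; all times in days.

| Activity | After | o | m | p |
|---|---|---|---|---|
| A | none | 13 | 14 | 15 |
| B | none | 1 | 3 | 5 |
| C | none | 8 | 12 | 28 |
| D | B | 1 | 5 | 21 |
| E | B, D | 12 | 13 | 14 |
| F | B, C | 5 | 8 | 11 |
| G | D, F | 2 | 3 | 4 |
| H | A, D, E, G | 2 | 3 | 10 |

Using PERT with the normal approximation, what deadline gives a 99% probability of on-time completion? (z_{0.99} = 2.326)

37.7 days

te_A = (13 + 4·14 + 15)/6 = 84/6 = 14; σ²_A = ((15−13)/6)² = 0.111
te_B = (1 + 4·3 + 5)/6 = 18/6 = 3; σ²_B = ((5−1)/6)² = 0.444
te_C = (8 + 4·12 + 28)/6 = 84/6 = 14; σ²_C = ((28−8)/6)² = 11.111
te_D = (1 + 4·5 + 21)/6 = 42/6 = 7; σ²_D = ((21−1)/6)² = 11.111
te_E = (12 + 4·13 + 14)/6 = 78/6 = 13; σ²_E = ((14−12)/6)² = 0.111
te_F = (5 + 4·8 + 11)/6 = 48/6 = 8; σ²_F = ((11−5)/6)² = 1.000
te_G = (2 + 4·3 + 4)/6 = 18/6 = 3; σ²_G = ((4−2)/6)² = 0.111
te_H = (2 + 4·3 + 10)/6 = 24/6 = 4; σ²_H = ((10−2)/6)² = 1.778

Forward pass:
ES_A = 0; EF_A = 14
ES_B = 0; EF_B = 3
ES_C = 0; EF_C = 14
ES_D = 3; EF_D = 3+7 = 10
ES_E = max(EF_B=3, EF_D=10) = 10; EF_E = 10+13 = 23
ES_F = max(EF_B=3, EF_C=14) = 14; EF_F = 14+8 = 22
ES_G = max(EF_D=10, EF_F=22) = 22; EF_G = 22+3 = 25
ES_H = max(EF_A=14, EF_D=10, EF_E=23, EF_G=25) = 25; EF_H = 25+4 = 29
Expected project duration μ = 29 days. Critical path: C → F → G → H.

Variance along critical path = 11.111 + 1.000 + 0.111 + 1.778 = 14.000; σ = 3.742 days.
D = μ + z·σ = 29 + 2.326·3.742 = 37.7 days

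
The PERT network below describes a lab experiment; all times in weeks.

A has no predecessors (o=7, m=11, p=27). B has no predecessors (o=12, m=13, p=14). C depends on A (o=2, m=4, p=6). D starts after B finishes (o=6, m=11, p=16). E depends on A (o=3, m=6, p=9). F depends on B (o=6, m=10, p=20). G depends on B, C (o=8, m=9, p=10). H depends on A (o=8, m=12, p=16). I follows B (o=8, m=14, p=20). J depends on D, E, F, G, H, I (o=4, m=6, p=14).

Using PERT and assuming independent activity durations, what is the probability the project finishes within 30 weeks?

0.064

te_A = (7 + 4·11 + 27)/6 = 78/6 = 13; σ²_A = ((27−7)/6)² = 11.111
te_B = (12 + 4·13 + 14)/6 = 78/6 = 13; σ²_B = ((14−12)/6)² = 0.111
te_C = (2 + 4·4 + 6)/6 = 24/6 = 4; σ²_C = ((6−2)/6)² = 0.444
te_D = (6 + 4·11 + 16)/6 = 66/6 = 11; σ²_D = ((16−6)/6)² = 2.778
te_E = (3 + 4·6 + 9)/6 = 36/6 = 6; σ²_E = ((9−3)/6)² = 1.000
te_F = (6 + 4·10 + 20)/6 = 66/6 = 11; σ²_F = ((20−6)/6)² = 5.444
te_G = (8 + 4·9 + 10)/6 = 54/6 = 9; σ²_G = ((10−8)/6)² = 0.111
te_H = (8 + 4·12 + 16)/6 = 72/6 = 12; σ²_H = ((16−8)/6)² = 1.778
te_I = (8 + 4·14 + 20)/6 = 84/6 = 14; σ²_I = ((20−8)/6)² = 4.000
te_J = (4 + 4·6 + 14)/6 = 42/6 = 7; σ²_J = ((14−4)/6)² = 2.778

Forward pass:
ES_A = 0; EF_A = 13
ES_B = 0; EF_B = 13
ES_C = 13; EF_C = 13+4 = 17
ES_D = 13; EF_D = 13+11 = 24
ES_E = 13; EF_E = 13+6 = 19
ES_F = 13; EF_F = 13+11 = 24
ES_G = max(EF_B=13, EF_C=17) = 17; EF_G = 17+9 = 26
ES_H = 13; EF_H = 13+12 = 25
ES_I = 13; EF_I = 13+14 = 27
ES_J = max(EF_D=24, EF_E=19, EF_F=24, EF_G=26, EF_H=25, EF_I=27) = 27; EF_J = 27+7 = 34
Expected project duration μ = 34 weeks. Critical path: B → I → J.

Variance along critical path = 0.111 + 4.000 + 2.778 = 6.889; σ = √6.889 = 2.625 weeks.
Z = (30 − 34) / 2.625 = -1.524
P(T ≤ 30) = Φ(-1.524) ≈ 0.064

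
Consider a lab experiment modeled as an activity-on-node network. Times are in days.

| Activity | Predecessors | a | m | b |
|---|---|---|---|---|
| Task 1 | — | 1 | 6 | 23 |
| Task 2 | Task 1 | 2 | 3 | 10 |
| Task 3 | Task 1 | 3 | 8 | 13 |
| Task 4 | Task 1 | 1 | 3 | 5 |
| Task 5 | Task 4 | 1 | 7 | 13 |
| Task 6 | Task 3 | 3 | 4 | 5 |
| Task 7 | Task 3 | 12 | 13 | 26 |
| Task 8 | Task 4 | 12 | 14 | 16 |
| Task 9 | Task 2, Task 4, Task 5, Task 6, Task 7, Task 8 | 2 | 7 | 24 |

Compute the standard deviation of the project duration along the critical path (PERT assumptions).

5.93 days

te_Task 1 = (1 + 4·6 + 23)/6 = 48/6 = 8; σ²_Task 1 = ((23−1)/6)² = 13.444
te_Task 2 = (2 + 4·3 + 10)/6 = 24/6 = 4; σ²_Task 2 = ((10−2)/6)² = 1.778
te_Task 3 = (3 + 4·8 + 13)/6 = 48/6 = 8; σ²_Task 3 = ((13−3)/6)² = 2.778
te_Task 4 = (1 + 4·3 + 5)/6 = 18/6 = 3; σ²_Task 4 = ((5−1)/6)² = 0.444
te_Task 5 = (1 + 4·7 + 13)/6 = 42/6 = 7; σ²_Task 5 = ((13−1)/6)² = 4.000
te_Task 6 = (3 + 4·4 + 5)/6 = 24/6 = 4; σ²_Task 6 = ((5−3)/6)² = 0.111
te_Task 7 = (12 + 4·13 + 26)/6 = 90/6 = 15; σ²_Task 7 = ((26−12)/6)² = 5.444
te_Task 8 = (12 + 4·14 + 16)/6 = 84/6 = 14; σ²_Task 8 = ((16−12)/6)² = 0.444
te_Task 9 = (2 + 4·7 + 24)/6 = 54/6 = 9; σ²_Task 9 = ((24−2)/6)² = 13.444

Forward pass:
ES_Task 1 = 0; EF_Task 1 = 8
ES_Task 2 = 8; EF_Task 2 = 8+4 = 12
ES_Task 3 = 8; EF_Task 3 = 8+8 = 16
ES_Task 4 = 8; EF_Task 4 = 8+3 = 11
ES_Task 5 = 11; EF_Task 5 = 11+7 = 18
ES_Task 6 = 16; EF_Task 6 = 16+4 = 20
ES_Task 7 = 16; EF_Task 7 = 16+15 = 31
ES_Task 8 = 11; EF_Task 8 = 11+14 = 25
ES_Task 9 = max(EF_Task 2=12, EF_Task 4=11, EF_Task 5=18, EF_Task 6=20, EF_Task 7=31, EF_Task 8=25) = 31; EF_Task 9 = 31+9 = 40
Expected project duration μ = 40 days. Critical path: Task 1 → Task 3 → Task 7 → Task 9.

Variance along critical path = 13.444 + 2.778 + 5.444 + 13.444 = 35.111
σ = √35.111 = 5.925 days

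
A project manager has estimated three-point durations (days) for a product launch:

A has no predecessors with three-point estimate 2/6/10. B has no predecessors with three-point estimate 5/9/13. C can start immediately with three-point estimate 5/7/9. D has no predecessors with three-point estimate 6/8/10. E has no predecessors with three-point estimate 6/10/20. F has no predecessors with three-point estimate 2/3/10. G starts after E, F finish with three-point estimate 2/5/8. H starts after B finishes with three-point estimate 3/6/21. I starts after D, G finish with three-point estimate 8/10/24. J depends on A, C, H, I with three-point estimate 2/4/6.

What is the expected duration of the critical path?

te_A = (2 + 4·6 + 10)/6 = 36/6 = 6
te_B = (5 + 4·9 + 13)/6 = 54/6 = 9
te_C = (5 + 4·7 + 9)/6 = 42/6 = 7
te_D = (6 + 4·8 + 10)/6 = 48/6 = 8
te_E = (6 + 4·10 + 20)/6 = 66/6 = 11
te_F = (2 + 4·3 + 10)/6 = 24/6 = 4
te_G = (2 + 4·5 + 8)/6 = 30/6 = 5
te_H = (3 + 4·6 + 21)/6 = 48/6 = 8
te_I = (8 + 4·10 + 24)/6 = 72/6 = 12
te_J = (2 + 4·4 + 6)/6 = 24/6 = 4

Forward pass:
ES_A = 0; EF_A = 6
ES_B = 0; EF_B = 9
ES_C = 0; EF_C = 7
ES_D = 0; EF_D = 8
ES_E = 0; EF_E = 11
ES_F = 0; EF_F = 4
ES_G = max(EF_E=11, EF_F=4) = 11; EF_G = 11+5 = 16
ES_H = 9; EF_H = 9+8 = 17
ES_I = max(EF_D=8, EF_G=16) = 16; EF_I = 16+12 = 28
ES_J = max(EF_A=6, EF_C=7, EF_H=17, EF_I=28) = 28; EF_J = 28+4 = 32
Expected project duration μ = 32 days. Critical path: E → G → I → J.

32 days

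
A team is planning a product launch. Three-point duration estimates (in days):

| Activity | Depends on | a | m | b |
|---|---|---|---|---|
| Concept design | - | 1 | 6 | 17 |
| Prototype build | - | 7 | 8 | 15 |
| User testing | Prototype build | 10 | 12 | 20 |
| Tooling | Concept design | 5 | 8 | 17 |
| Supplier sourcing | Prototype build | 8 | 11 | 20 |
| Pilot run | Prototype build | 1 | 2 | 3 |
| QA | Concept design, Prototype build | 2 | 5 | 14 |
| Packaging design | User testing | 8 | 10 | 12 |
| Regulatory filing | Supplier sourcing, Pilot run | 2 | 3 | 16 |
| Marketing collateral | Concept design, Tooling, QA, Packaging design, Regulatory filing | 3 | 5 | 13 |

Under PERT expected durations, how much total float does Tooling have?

16 days

te_Concept design = (1 + 4·6 + 17)/6 = 42/6 = 7
te_Prototype build = (7 + 4·8 + 15)/6 = 54/6 = 9
te_User testing = (10 + 4·12 + 20)/6 = 78/6 = 13
te_Tooling = (5 + 4·8 + 17)/6 = 54/6 = 9
te_Supplier sourcing = (8 + 4·11 + 20)/6 = 72/6 = 12
te_Pilot run = (1 + 4·2 + 3)/6 = 12/6 = 2
te_QA = (2 + 4·5 + 14)/6 = 36/6 = 6
te_Packaging design = (8 + 4·10 + 12)/6 = 60/6 = 10
te_Regulatory filing = (2 + 4·3 + 16)/6 = 30/6 = 5
te_Marketing collateral = (3 + 4·5 + 13)/6 = 36/6 = 6

Forward pass:
ES_Concept design = 0; EF_Concept design = 7
ES_Prototype build = 0; EF_Prototype build = 9
ES_User testing = 9; EF_User testing = 9+13 = 22
ES_Tooling = 7; EF_Tooling = 7+9 = 16
ES_Supplier sourcing = 9; EF_Supplier sourcing = 9+12 = 21
ES_Pilot run = 9; EF_Pilot run = 9+2 = 11
ES_QA = max(EF_Concept design=7, EF_Prototype build=9) = 9; EF_QA = 9+6 = 15
ES_Packaging design = 22; EF_Packaging design = 22+10 = 32
ES_Regulatory filing = max(EF_Supplier sourcing=21, EF_Pilot run=11) = 21; EF_Regulatory filing = 21+5 = 26
ES_Marketing collateral = max(EF_Concept design=7, EF_Tooling=16, EF_QA=15, EF_Packaging design=32, EF_Regulatory filing=26) = 32; EF_Marketing collateral = 32+6 = 38
Expected project duration μ = 38 days. Critical path: Prototype build → User testing → Packaging design → Marketing collateral.

Backward pass:
LF_Marketing collateral = 38; LS_Marketing collateral = 38−6 = 32
LF_Regulatory filing = LS_Marketing collateral = 32; LS_Regulatory filing = 32−5 = 27
LF_Packaging design = LS_Marketing collateral = 32; LS_Packaging design = 32−10 = 22
LF_QA = LS_Marketing collateral = 32; LS_QA = 32−6 = 26
LF_Pilot run = LS_Regulatory filing = 27; LS_Pilot run = 27−2 = 25
LF_Supplier sourcing = LS_Regulatory filing = 27; LS_Supplier sourcing = 27−12 = 15
LF_Tooling = LS_Marketing collateral = 32; LS_Tooling = 32−9 = 23
LF_User testing = LS_Packaging design = 22; LS_User testing = 22−13 = 9
LF_Prototype build = min(LS_User testing=9, LS_Supplier sourcing=15, LS_Pilot run=25, LS_QA=26) = 9; LS_Prototype build = 9−9 = 0
LF_Concept design = min(LS_Tooling=23, LS_QA=26, LS_Marketing collateral=32) = 23; LS_Concept design = 23−7 = 16
Slack_Tooling = LS_Tooling − ES_Tooling = 23 − 7 = 16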